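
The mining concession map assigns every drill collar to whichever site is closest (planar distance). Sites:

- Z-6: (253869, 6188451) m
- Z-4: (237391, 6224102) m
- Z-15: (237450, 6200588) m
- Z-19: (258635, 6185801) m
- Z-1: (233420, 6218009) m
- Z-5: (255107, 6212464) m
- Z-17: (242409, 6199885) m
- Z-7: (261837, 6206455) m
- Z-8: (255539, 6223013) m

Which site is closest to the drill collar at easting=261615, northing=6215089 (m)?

Z-5

Squared distances to each site:
Z-6: 769583560.000; Z-4: 668036345.000; Z-15: 794226226.000; Z-19: 866667344.000; Z-1: 803484425.000; Z-5: 49244689.000; Z-17: 600032052.000; Z-7: 74595240.000; Z-8: 99707552.000.
Minimum at Z-5.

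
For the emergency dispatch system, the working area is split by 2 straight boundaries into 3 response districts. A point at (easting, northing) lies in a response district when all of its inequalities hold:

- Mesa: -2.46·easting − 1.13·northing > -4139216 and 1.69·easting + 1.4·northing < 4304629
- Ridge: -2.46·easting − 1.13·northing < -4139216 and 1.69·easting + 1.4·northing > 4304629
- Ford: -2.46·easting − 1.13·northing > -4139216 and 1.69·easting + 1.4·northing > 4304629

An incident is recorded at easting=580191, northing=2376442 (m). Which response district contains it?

-2.46·580191 − 1.13·2376442 = -4112649.320, which is > -4139216
1.69·580191 + 1.4·2376442 = 4307541.590, which is > 4304629
This sign pattern matches Ford.

Ford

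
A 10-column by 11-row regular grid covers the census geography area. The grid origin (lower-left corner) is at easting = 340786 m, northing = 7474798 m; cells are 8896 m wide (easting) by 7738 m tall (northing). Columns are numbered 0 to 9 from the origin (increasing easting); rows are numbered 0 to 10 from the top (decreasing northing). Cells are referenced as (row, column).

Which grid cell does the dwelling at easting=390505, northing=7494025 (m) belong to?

(8, 5)

Column index: ⌊(390505 − 340786) / 8896⌋ = ⌊5.589⌋ = 5
Row offset from origin: ⌊(7494025 − 7474798) / 7738⌋ = ⌊2.485⌋ = 2 → row 8 (counted from top)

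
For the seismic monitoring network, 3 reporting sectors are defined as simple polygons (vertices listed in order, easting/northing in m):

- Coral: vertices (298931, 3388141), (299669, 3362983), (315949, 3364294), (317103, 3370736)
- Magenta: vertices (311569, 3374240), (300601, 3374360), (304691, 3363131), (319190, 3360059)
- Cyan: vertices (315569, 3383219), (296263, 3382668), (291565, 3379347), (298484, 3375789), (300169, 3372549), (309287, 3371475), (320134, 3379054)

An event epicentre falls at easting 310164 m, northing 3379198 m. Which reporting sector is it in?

Cyan

Cast a ray rightward from (310164, 3379198). For each polygon, the edges (by vertex number in listed order) whose endpoints lie on opposite sides of northing = 3379198, where each meets that height, and whether that is right or left of the point:
Coral: 1–2 at easting≈299193.3 (left), 4–1 at easting≈308268.1 (left) → 0 crossings.
Magenta: no edge straddles that height → 0 crossings.
Cyan: 3–4 at easting≈291854.8 (left), 7–1 at easting≈319976.2 (right) → 1 crossing.
Only Cyan has an odd count, so the point is inside Cyan.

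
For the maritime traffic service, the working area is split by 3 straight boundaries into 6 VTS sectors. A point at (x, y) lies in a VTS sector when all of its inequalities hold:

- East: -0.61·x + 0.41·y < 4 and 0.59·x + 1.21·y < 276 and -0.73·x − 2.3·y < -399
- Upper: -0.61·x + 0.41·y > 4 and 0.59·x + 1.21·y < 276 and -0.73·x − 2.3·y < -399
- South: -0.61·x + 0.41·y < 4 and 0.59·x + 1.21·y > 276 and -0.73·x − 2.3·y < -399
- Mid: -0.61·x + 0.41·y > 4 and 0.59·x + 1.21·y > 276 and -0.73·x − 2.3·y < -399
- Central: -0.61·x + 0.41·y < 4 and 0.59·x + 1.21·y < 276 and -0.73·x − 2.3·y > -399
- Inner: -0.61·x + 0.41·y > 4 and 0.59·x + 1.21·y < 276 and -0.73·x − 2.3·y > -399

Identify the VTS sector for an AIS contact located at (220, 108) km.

-0.61·220 + 0.41·108 = -89.920, which is < 4
0.59·220 + 1.21·108 = 260.480, which is < 276
-0.73·220 − 2.3·108 = -409.000, which is < -399
This sign pattern matches East.

East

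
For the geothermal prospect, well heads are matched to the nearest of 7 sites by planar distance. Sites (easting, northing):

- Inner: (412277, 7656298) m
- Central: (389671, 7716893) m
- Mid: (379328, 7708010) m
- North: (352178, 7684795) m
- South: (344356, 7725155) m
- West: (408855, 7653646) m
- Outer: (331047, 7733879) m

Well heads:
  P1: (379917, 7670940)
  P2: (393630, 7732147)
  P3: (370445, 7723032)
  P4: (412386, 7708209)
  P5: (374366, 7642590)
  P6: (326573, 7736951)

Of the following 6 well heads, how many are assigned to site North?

P1 → North
P2 → Central
P3 → Mid
P4 → Central
P5 → West
P6 → Outer
1 of the 6 goes to North.

1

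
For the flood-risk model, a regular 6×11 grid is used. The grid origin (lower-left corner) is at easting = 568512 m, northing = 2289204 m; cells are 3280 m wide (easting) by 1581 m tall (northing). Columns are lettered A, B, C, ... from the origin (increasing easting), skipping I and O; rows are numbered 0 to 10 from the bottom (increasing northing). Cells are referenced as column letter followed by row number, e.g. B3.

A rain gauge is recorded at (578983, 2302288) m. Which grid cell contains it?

Column index: ⌊(578983 − 568512) / 3280⌋ = ⌊3.192⌋ = 3 → column D
Row offset from origin: ⌊(2302288 − 2289204) / 1581⌋ = ⌊8.276⌋ = 8 → row 8

D8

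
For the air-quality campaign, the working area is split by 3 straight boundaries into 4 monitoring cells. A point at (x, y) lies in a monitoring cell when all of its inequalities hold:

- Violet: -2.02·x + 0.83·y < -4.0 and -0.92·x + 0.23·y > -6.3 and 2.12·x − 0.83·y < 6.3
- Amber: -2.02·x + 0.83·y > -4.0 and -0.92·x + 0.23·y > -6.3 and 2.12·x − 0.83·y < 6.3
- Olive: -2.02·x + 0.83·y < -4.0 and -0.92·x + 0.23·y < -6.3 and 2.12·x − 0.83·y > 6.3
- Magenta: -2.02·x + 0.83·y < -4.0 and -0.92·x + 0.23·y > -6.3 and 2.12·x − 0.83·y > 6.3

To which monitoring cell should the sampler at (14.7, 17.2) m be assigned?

Olive

-2.02·14.7 + 0.83·17.2 = -15.418, which is < -4.0
-0.92·14.7 + 0.23·17.2 = -9.568, which is < -6.3
2.12·14.7 − 0.83·17.2 = 16.888, which is > 6.3
This sign pattern matches Olive.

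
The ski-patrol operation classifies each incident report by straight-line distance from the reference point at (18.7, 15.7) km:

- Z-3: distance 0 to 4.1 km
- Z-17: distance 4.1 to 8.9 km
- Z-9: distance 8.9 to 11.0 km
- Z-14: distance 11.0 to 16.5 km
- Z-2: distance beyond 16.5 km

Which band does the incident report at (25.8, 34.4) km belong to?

Z-2

Distance = √((25.8−18.7)² + (34.4−15.7)²) = √(50.410 + 349.690) = 20.002 km.
16.5 ≤ 20.002 < ∞ → Z-2.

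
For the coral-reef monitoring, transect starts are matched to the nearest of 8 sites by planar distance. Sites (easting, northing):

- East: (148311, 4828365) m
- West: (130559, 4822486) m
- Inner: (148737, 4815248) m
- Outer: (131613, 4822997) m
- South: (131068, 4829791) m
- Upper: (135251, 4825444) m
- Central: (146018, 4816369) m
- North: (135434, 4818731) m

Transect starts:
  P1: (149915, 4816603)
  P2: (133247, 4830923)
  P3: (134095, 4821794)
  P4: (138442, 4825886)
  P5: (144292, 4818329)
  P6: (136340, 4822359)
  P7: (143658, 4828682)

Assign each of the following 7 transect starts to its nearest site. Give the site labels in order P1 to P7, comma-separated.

P1 → Inner (d²=3223709.00)
P2 → South (d²=6029465.00)
P3 → Outer (d²=7607533.00)
P4 → Upper (d²=10377845.00)
P5 → Central (d²=6820676.00)
P6 → Upper (d²=10703146.00)
P7 → East (d²=21750898.00)

Inner, South, Outer, Upper, Central, Upper, East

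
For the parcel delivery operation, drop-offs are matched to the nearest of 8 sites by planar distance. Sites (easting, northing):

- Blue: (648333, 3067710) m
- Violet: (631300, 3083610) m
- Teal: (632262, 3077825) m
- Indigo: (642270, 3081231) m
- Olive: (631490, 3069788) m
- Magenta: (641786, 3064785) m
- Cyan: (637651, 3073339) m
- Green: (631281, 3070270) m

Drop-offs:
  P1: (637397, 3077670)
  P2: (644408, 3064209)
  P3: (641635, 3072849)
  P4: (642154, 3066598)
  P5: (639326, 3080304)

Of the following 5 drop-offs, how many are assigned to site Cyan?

2

P1 → Cyan
P2 → Magenta
P3 → Cyan
P4 → Magenta
P5 → Indigo
2 of the 5 go to Cyan.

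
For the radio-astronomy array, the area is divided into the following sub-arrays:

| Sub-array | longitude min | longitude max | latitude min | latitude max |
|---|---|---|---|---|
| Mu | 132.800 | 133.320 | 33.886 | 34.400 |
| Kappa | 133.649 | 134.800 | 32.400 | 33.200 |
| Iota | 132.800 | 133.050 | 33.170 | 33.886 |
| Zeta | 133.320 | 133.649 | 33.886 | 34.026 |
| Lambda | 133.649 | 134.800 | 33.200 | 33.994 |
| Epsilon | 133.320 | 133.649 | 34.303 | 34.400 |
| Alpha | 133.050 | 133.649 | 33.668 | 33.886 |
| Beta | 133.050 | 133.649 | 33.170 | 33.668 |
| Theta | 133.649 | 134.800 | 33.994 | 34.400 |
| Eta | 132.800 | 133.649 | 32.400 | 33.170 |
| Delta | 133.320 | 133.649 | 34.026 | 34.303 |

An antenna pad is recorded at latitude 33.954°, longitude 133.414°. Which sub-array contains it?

Zeta

The point has longitude = 133.414 and latitude = 33.954.
Only Zeta satisfies 133.320 ≤ longitude ≤ 133.649 and 33.886 ≤ latitude ≤ 34.026.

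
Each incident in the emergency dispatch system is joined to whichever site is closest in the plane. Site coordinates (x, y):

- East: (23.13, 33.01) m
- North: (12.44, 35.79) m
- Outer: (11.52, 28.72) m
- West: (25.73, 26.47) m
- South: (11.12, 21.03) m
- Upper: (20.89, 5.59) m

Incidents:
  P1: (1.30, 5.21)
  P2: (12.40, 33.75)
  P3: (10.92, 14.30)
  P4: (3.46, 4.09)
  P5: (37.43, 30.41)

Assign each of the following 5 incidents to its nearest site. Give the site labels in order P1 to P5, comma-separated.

P1 → South (d²=346.70)
P2 → North (d²=4.16)
P3 → South (d²=45.33)
P4 → Upper (d²=306.05)
P5 → West (d²=152.41)

South, North, South, Upper, West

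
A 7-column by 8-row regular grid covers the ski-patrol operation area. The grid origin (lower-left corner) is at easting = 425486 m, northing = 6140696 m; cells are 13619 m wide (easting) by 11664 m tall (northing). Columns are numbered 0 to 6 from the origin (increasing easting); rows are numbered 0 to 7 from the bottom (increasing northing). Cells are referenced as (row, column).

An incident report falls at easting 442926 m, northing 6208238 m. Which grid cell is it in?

Column index: ⌊(442926 − 425486) / 13619⌋ = ⌊1.281⌋ = 1
Row offset from origin: ⌊(6208238 − 6140696) / 11664⌋ = ⌊5.791⌋ = 5 → row 5

(5, 1)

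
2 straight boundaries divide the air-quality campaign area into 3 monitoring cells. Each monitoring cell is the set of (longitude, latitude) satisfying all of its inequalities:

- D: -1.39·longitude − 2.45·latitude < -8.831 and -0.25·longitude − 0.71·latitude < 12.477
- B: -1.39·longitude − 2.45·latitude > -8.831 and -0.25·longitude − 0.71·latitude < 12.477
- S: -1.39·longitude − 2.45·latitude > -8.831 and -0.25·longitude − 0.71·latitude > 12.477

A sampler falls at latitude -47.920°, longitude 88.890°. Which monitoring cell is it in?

B

-1.39·88.890 − 2.45·-47.920 = -6.153, which is > -8.831
-0.25·88.890 − 0.71·-47.920 = 11.801, which is < 12.477
This sign pattern matches B.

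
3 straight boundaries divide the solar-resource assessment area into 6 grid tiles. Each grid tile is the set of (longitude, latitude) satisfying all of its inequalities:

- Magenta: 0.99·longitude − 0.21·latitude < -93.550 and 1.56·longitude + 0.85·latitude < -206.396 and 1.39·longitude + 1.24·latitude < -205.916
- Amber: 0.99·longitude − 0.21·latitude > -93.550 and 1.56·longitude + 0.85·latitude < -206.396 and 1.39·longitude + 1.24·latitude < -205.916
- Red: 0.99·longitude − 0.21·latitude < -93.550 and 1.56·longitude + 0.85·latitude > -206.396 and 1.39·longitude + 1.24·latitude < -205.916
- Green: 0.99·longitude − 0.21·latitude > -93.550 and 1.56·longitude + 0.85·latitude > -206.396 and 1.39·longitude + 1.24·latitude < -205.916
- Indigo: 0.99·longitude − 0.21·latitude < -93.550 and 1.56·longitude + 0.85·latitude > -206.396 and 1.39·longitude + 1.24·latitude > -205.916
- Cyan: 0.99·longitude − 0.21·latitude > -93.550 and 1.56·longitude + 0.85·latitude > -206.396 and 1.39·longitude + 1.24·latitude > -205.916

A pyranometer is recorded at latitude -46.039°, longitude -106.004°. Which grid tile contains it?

Indigo

0.99·-106.004 − 0.21·-46.039 = -95.276, which is < -93.550
1.56·-106.004 + 0.85·-46.039 = -204.499, which is > -206.396
1.39·-106.004 + 1.24·-46.039 = -204.434, which is > -205.916
This sign pattern matches Indigo.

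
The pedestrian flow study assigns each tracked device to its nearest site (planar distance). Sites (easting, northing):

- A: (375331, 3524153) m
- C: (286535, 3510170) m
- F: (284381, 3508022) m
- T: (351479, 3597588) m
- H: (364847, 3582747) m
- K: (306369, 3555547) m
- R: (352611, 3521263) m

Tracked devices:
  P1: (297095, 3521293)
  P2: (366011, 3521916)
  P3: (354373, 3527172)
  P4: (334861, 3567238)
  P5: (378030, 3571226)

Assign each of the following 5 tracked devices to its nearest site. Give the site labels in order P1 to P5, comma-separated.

C, A, R, K, H

P1 → C (d²=235234729.00)
P2 → A (d²=91866569.00)
P3 → R (d²=38020925.00)
P4 → K (d²=948473545.00)
P5 → H (d²=306524930.00)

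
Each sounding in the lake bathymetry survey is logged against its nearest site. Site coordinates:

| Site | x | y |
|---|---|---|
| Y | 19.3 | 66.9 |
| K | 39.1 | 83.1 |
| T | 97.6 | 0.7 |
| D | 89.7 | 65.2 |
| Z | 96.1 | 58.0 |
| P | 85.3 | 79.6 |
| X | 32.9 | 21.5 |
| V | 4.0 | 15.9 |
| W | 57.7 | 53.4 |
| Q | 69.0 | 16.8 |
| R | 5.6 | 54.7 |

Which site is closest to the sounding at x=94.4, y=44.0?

Z

Squared distances to each site:
Y: 6164.420; K: 4586.900; T: 1885.130; D: 471.530; Z: 198.890; P: 1350.170; X: 4288.500; V: 8961.770; W: 1435.250; Q: 1385.000; R: 7999.930.
Minimum at Z.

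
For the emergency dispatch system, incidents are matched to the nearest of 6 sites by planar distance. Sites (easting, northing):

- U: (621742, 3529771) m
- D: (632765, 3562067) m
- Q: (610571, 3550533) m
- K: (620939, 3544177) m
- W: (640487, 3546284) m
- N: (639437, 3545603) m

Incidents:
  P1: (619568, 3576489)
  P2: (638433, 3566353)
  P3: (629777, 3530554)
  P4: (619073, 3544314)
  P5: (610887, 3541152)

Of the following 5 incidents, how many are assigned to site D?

2

P1 → D
P2 → D
P3 → U
P4 → K
P5 → Q
2 of the 5 go to D.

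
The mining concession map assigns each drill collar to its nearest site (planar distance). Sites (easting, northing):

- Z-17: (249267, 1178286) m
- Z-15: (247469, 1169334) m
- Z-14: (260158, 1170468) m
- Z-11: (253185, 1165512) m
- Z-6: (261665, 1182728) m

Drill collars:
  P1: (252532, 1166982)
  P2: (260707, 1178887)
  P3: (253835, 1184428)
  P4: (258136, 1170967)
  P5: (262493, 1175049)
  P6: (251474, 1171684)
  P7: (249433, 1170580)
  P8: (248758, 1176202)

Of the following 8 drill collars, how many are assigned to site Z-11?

P1 → Z-11
P2 → Z-6
P3 → Z-17
P4 → Z-14
P5 → Z-14
P6 → Z-15
P7 → Z-15
P8 → Z-17
1 of the 8 goes to Z-11.

1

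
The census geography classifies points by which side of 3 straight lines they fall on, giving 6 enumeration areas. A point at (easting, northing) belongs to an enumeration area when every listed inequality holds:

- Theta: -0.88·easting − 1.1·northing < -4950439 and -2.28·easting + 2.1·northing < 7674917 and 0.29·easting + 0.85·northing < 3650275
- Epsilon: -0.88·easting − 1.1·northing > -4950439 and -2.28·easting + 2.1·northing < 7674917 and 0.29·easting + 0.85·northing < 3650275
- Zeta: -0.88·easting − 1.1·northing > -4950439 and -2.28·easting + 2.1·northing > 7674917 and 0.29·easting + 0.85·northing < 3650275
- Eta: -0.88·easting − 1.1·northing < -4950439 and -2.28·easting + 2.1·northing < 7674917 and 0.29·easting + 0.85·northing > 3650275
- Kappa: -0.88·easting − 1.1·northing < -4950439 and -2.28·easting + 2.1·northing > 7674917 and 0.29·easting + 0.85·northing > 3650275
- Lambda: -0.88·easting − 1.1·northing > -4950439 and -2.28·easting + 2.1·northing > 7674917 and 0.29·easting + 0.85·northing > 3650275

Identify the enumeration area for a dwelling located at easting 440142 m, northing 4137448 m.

-0.88·440142 − 1.1·4137448 = -4938517.760, which is > -4950439
-2.28·440142 + 2.1·4137448 = 7685117.040, which is > 7674917
0.29·440142 + 0.85·4137448 = 3644471.980, which is < 3650275
This sign pattern matches Zeta.

Zeta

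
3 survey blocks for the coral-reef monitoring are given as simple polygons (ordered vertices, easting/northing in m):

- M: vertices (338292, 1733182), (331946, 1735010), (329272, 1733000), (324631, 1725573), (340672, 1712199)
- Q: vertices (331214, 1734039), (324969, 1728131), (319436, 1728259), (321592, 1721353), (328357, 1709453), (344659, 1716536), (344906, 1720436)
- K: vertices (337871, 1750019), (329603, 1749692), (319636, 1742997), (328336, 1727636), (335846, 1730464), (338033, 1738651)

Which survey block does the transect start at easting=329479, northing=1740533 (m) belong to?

K

Cast a ray rightward from (329479, 1740533). For each polygon, the edges (by vertex number in listed order) whose endpoints lie on opposite sides of northing = 1740533, where each meets that height, and whether that is right or left of the point:
M: no edge straddles that height → 0 crossings.
Q: no edge straddles that height → 0 crossings.
K: 3–4 at easting≈321031.5 (left), 6–1 at easting≈338006.2 (right) → 1 crossing.
Only K has an odd count, so the point is inside K.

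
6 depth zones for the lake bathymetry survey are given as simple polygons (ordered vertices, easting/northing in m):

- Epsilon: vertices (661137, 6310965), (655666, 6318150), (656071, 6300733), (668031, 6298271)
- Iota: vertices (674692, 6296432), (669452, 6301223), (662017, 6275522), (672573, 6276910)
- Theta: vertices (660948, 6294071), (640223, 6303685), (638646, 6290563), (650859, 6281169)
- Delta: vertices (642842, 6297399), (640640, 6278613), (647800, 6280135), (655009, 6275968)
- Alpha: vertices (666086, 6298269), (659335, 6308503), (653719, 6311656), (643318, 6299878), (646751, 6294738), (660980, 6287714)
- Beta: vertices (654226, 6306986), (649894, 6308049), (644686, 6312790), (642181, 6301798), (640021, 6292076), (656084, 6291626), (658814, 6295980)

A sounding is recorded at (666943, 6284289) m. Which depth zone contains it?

Cast a ray rightward from (666943, 6284289). For each polygon, the edges (by vertex number in listed order) whose endpoints lie on opposite sides of northing = 6284289, where each meets that height, and whether that is right or left of the point:
Epsilon: no edge straddles that height → 0 crossings.
Iota: 2–3 at easting≈664553.2 (left), 4–1 at easting≈673373.9 (right) → 1 crossing.
Theta: 3–4 at easting≈646802.7 (left), 4–1 at easting≈653298.8 (left) → 0 crossings.
Delta: 1–2 at easting≈641305.3 (left), 4–1 at easting≈650284.9 (left) → 0 crossings.
Alpha: no edge straddles that height → 0 crossings.
Beta: no edge straddles that height → 0 crossings.
Only Iota has an odd count, so the point is inside Iota.

Iota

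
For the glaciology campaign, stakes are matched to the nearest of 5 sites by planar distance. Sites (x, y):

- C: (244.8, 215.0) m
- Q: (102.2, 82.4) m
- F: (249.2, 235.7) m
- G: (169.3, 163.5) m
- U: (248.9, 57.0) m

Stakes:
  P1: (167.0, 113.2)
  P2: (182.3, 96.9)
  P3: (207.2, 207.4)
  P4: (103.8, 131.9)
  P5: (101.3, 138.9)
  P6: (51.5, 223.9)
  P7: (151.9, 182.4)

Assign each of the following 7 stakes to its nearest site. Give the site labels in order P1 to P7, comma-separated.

G, G, C, Q, Q, G, G

P1 → G (d²=2535.38)
P2 → G (d²=4604.56)
P3 → C (d²=1471.52)
P4 → Q (d²=2452.81)
P5 → Q (d²=3193.06)
P6 → G (d²=17525.00)
P7 → G (d²=659.97)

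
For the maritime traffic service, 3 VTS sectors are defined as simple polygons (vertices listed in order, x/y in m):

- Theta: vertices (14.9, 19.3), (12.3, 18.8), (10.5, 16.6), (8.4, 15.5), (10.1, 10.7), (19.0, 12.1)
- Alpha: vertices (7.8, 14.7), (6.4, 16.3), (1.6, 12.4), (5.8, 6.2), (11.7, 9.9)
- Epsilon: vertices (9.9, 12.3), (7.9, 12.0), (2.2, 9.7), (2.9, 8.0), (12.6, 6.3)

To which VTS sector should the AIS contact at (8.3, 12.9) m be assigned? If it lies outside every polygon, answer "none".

Cast a ray rightward from (8.3, 12.9). For each polygon, the edges (by vertex number in listed order) whose endpoints lie on opposite sides of y = 12.9, where each meets that height, and whether that is right or left of the point:
Theta: 4–5 at x≈9.32 (right), 6–1 at x≈18.54 (right) → 2 crossings.
Alpha: 2–3 at x≈2.22 (left), 5–1 at x≈9.26 (right) → 1 crossing.
Epsilon: no edge straddles that height → 0 crossings.
Only Alpha has an odd count, so the point is inside Alpha.

Alpha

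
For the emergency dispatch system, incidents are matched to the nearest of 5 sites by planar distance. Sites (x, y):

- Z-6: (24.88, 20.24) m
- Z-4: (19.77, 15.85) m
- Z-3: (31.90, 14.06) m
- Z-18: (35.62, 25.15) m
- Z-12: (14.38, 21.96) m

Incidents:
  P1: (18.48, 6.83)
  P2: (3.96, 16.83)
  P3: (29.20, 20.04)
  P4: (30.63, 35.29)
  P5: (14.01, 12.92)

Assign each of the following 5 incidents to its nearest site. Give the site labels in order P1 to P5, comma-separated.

P1 → Z-4 (d²=83.02)
P2 → Z-12 (d²=134.89)
P3 → Z-6 (d²=18.70)
P4 → Z-18 (d²=127.72)
P5 → Z-4 (d²=41.76)

Z-4, Z-12, Z-6, Z-18, Z-4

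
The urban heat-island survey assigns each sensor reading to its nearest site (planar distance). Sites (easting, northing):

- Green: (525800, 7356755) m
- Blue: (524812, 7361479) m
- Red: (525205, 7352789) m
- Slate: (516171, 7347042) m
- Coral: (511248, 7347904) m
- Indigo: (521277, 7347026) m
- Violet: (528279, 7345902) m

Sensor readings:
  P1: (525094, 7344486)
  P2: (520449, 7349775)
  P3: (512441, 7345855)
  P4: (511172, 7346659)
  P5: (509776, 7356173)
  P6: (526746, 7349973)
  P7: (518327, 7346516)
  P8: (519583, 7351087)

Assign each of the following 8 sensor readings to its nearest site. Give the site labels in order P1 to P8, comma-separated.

P1 → Violet (d²=12149281.00)
P2 → Indigo (d²=8242585.00)
P3 → Coral (d²=5621650.00)
P4 → Coral (d²=1555801.00)
P5 → Coral (d²=70543145.00)
P6 → Red (d²=10304537.00)
P7 → Slate (d²=4925012.00)
P8 → Indigo (d²=19361357.00)

Violet, Indigo, Coral, Coral, Coral, Red, Slate, Indigo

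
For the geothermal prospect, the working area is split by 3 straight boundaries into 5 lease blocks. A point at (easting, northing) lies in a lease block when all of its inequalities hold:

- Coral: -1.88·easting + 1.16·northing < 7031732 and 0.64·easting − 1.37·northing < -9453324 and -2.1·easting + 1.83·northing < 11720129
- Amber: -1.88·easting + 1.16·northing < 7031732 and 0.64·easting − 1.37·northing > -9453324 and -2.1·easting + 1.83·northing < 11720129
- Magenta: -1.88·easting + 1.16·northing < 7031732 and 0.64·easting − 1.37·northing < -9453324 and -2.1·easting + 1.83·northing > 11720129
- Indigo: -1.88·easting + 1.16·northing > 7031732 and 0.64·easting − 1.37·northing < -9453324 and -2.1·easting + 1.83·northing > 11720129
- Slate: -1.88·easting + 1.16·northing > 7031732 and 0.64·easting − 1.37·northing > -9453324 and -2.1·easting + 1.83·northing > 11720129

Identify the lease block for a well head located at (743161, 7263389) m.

-1.88·743161 + 1.16·7263389 = 7028388.560, which is < 7031732
0.64·743161 − 1.37·7263389 = -9475219.890, which is < -9453324
-2.1·743161 + 1.83·7263389 = 11731363.770, which is > 11720129
This sign pattern matches Magenta.

Magenta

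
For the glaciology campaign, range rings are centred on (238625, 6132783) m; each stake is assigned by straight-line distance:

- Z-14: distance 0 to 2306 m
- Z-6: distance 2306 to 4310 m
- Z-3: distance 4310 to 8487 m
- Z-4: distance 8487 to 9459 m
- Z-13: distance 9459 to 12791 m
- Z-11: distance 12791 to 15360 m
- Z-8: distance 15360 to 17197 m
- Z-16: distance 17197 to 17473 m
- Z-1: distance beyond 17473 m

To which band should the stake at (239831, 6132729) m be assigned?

Z-14

Distance = √((239831−238625)² + (6132729−6132783)²) = √(1454436.000 + 2916.000) = 1207.208 m.
0 ≤ 1207.208 < 2306 → Z-14.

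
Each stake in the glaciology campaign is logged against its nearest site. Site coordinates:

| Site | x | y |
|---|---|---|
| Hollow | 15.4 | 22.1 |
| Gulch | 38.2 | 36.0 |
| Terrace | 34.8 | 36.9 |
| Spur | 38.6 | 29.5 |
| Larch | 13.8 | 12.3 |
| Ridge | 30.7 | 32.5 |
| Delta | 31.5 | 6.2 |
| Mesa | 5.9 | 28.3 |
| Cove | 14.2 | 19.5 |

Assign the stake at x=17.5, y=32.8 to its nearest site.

Squared distances to each site:
Hollow: 118.900; Gulch: 438.730; Terrace: 316.100; Spur: 456.100; Larch: 433.940; Ridge: 174.330; Delta: 903.560; Mesa: 154.810; Cove: 187.780.
Minimum at Hollow.

Hollow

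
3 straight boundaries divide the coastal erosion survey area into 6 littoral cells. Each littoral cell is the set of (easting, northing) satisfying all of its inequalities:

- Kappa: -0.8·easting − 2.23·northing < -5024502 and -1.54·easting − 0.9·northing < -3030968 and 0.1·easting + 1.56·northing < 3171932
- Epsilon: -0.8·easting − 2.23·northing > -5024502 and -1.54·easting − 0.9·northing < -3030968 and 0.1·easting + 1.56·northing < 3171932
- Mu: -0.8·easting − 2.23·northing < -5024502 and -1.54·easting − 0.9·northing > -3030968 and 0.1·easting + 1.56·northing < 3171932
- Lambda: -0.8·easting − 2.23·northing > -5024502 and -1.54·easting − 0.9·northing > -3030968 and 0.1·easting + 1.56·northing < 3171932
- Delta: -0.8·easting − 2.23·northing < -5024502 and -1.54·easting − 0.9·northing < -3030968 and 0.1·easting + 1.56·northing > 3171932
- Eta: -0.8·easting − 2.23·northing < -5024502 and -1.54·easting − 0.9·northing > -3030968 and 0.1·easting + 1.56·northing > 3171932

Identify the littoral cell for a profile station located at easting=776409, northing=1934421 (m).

Lambda

-0.8·776409 − 2.23·1934421 = -4934886.030, which is > -5024502
-1.54·776409 − 0.9·1934421 = -2936648.760, which is > -3030968
0.1·776409 + 1.56·1934421 = 3095337.660, which is < 3171932
This sign pattern matches Lambda.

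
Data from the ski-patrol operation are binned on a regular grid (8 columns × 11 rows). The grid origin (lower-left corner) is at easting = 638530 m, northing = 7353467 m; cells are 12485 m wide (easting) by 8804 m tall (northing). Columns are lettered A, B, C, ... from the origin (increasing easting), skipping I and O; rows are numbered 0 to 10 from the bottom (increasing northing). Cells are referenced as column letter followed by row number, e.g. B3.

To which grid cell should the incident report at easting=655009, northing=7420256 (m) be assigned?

B7

Column index: ⌊(655009 − 638530) / 12485⌋ = ⌊1.320⌋ = 1 → column B
Row offset from origin: ⌊(7420256 − 7353467) / 8804⌋ = ⌊7.586⌋ = 7 → row 7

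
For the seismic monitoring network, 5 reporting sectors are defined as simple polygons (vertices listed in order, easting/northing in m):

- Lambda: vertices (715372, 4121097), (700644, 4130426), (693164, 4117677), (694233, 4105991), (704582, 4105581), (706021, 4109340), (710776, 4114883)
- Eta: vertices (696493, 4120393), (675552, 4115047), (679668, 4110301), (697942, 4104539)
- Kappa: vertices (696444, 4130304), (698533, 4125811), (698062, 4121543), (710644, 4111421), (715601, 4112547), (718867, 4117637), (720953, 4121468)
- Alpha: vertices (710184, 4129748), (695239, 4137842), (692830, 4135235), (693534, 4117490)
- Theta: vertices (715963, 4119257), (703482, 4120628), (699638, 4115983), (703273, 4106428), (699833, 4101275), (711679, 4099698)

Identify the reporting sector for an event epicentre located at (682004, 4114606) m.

Cast a ray rightward from (682004, 4114606). For each polygon, the edges (by vertex number in listed order) whose endpoints lie on opposite sides of northing = 4114606, where each meets that height, and whether that is right or left of the point:
Lambda: 3–4 at easting≈693444.9 (right), 6–7 at easting≈710538.4 (right) → 2 crossings.
Eta: 2–3 at easting≈675934.5 (left), 4–1 at easting≈697021.9 (right) → 1 crossing.
Kappa: 3–4 at easting≈706684.9 (right), 5–6 at easting≈716922.2 (right) → 2 crossings.
Alpha: no edge straddles that height → 0 crossings.
Theta: 3–4 at easting≈700161.9 (right), 6–1 at easting≈714944.3 (right) → 2 crossings.
Only Eta has an odd count, so the point is inside Eta.

Eta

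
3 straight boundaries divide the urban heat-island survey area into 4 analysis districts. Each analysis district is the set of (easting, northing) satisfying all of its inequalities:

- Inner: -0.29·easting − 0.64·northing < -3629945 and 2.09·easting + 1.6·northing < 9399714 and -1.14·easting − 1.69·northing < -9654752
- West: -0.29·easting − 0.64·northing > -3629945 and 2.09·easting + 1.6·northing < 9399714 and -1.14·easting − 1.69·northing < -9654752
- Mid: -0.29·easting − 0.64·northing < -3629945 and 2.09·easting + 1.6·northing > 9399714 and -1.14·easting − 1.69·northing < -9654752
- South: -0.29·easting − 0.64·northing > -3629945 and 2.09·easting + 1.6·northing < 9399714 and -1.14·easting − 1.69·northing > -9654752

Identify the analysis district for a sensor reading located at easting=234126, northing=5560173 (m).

West

-0.29·234126 − 0.64·5560173 = -3626407.260, which is > -3629945
2.09·234126 + 1.6·5560173 = 9385600.140, which is < 9399714
-1.14·234126 − 1.69·5560173 = -9663596.010, which is < -9654752
This sign pattern matches West.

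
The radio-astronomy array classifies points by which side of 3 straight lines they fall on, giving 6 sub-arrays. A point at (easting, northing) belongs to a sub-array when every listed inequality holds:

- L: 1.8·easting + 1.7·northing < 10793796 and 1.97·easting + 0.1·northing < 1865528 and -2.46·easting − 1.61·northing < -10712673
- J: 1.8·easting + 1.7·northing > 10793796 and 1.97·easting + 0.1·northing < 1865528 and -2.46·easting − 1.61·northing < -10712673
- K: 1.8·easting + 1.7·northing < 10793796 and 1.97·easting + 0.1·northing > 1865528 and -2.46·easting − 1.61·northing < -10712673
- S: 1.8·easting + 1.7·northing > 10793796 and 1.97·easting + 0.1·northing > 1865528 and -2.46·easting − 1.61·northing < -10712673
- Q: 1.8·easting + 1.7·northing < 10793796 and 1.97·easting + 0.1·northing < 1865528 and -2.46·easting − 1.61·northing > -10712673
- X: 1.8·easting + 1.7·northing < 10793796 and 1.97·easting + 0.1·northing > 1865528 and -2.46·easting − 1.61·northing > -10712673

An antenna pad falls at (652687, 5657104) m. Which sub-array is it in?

L

1.8·652687 + 1.7·5657104 = 10791913.400, which is < 10793796
1.97·652687 + 0.1·5657104 = 1851503.790, which is < 1865528
-2.46·652687 − 1.61·5657104 = -10713547.460, which is < -10712673
This sign pattern matches L.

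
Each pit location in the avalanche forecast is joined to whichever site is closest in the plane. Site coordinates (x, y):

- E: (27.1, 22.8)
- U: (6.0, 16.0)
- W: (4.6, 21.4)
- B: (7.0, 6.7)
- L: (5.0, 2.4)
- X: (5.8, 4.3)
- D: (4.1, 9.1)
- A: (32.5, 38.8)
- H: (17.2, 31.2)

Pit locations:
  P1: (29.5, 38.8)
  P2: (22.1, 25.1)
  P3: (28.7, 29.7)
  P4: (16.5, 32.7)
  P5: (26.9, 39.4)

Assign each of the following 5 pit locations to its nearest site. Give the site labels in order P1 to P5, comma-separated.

A, E, E, H, A

P1 → A (d²=9.00)
P2 → E (d²=30.29)
P3 → E (d²=50.17)
P4 → H (d²=2.74)
P5 → A (d²=31.72)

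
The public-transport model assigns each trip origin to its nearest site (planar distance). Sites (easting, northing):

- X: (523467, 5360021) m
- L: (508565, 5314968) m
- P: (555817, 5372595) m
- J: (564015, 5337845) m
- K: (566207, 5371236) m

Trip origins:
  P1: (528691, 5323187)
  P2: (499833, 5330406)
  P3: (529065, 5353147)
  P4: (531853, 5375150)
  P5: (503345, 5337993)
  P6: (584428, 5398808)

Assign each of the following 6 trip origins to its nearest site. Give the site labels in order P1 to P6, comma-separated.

L, L, X, X, L, K

P1 → L (d²=472607837.00)
P2 → L (d²=314579668.00)
P3 → X (d²=78589480.00)
P4 → X (d²=299211637.00)
P5 → L (d²=557399025.00)
P6 → K (d²=1092220025.00)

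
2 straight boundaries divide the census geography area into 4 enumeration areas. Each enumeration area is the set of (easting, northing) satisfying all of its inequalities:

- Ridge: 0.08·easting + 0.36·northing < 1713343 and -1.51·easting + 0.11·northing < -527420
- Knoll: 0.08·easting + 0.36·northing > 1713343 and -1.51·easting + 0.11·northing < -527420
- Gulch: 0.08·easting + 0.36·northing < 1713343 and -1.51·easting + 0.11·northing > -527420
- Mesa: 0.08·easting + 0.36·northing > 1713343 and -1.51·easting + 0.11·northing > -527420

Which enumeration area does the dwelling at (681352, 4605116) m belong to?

0.08·681352 + 0.36·4605116 = 1712349.920, which is < 1713343
-1.51·681352 + 0.11·4605116 = -522278.760, which is > -527420
This sign pattern matches Gulch.

Gulch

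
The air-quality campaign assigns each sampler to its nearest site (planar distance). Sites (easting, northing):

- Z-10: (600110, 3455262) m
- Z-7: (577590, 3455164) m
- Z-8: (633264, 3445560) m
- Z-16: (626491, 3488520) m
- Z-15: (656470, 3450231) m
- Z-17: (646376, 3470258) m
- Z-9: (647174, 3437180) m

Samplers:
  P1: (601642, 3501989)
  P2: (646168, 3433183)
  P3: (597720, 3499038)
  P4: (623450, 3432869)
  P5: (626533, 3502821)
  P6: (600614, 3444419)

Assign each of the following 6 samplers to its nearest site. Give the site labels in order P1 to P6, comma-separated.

Z-16, Z-9, Z-16, Z-8, Z-16, Z-10

P1 → Z-16 (d²=798886762.00)
P2 → Z-9 (d²=16988045.00)
P3 → Z-16 (d²=938398765.00)
P4 → Z-8 (d²=257376077.00)
P5 → Z-16 (d²=204520365.00)
P6 → Z-10 (d²=117824665.00)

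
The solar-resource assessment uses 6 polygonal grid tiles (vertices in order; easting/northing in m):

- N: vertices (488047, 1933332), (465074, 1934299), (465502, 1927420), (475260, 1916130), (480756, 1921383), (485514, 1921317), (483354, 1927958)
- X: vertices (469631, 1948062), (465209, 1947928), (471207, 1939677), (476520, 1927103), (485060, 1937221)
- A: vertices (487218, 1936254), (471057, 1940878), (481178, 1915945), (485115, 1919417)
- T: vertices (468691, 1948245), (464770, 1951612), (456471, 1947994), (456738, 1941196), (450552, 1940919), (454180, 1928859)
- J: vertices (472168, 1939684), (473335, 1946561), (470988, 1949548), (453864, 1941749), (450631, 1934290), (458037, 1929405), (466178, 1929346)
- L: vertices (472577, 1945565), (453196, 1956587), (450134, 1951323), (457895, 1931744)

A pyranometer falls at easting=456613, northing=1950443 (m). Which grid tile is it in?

L

Cast a ray rightward from (456613, 1950443). For each polygon, the edges (by vertex number in listed order) whose endpoints lie on opposite sides of northing = 1950443, where each meets that height, and whether that is right or left of the point:
N: no edge straddles that height → 0 crossings.
X: no edge straddles that height → 0 crossings.
A: no edge straddles that height → 0 crossings.
T: 1–2 at easting≈466131.3 (right), 2–3 at easting≈462088.5 (right) → 2 crossings.
J: no edge straddles that height → 0 crossings.
L: 1–2 at easting≈463999.6 (right), 3–4 at easting≈450482.8 (left) → 1 crossing.
Only L has an odd count, so the point is inside L.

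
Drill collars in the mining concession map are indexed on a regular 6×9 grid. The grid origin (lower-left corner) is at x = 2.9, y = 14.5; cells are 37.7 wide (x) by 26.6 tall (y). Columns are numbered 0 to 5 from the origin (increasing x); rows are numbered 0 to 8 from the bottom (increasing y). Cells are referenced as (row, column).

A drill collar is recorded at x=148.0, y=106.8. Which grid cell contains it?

(3, 3)

Column index: ⌊(148.0 − 2.9) / 37.7⌋ = ⌊3.849⌋ = 3
Row offset from origin: ⌊(106.8 − 14.5) / 26.6⌋ = ⌊3.470⌋ = 3 → row 3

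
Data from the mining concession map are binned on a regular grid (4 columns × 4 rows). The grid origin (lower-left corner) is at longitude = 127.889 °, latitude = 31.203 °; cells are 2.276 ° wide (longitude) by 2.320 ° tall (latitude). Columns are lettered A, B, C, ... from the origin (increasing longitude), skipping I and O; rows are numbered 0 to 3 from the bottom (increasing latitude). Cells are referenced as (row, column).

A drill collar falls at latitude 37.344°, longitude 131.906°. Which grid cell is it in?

(2, B)

Column index: ⌊(131.906 − 127.889) / 2.276⌋ = ⌊1.765⌋ = 1 → column B
Row offset from origin: ⌊(37.344 − 31.203) / 2.320⌋ = ⌊2.647⌋ = 2 → row 2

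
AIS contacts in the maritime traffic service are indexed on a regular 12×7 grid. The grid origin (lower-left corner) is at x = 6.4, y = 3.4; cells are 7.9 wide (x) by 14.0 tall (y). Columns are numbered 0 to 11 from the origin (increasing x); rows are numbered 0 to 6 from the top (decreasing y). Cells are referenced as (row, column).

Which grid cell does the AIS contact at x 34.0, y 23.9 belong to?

(5, 3)

Column index: ⌊(34.0 − 6.4) / 7.9⌋ = ⌊3.494⌋ = 3
Row offset from origin: ⌊(23.9 − 3.4) / 14.0⌋ = ⌊1.464⌋ = 1 → row 5 (counted from top)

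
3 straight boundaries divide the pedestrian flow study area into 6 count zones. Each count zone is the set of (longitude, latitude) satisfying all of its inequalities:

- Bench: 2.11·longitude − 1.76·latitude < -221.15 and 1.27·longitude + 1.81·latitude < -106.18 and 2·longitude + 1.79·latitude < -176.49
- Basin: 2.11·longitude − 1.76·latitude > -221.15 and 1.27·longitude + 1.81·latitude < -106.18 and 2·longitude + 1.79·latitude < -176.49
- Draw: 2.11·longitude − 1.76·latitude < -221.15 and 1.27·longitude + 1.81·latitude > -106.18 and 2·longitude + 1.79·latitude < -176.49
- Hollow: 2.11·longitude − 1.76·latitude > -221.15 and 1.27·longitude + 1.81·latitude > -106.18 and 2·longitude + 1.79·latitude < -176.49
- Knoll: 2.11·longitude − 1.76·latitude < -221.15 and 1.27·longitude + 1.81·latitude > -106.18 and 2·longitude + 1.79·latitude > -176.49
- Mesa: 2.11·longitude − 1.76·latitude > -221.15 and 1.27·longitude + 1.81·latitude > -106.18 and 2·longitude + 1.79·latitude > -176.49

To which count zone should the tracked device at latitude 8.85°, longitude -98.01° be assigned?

2.11·-98.01 − 1.76·8.85 = -222.377, which is < -221.15
1.27·-98.01 + 1.81·8.85 = -108.454, which is < -106.18
2·-98.01 + 1.79·8.85 = -180.179, which is < -176.49
This sign pattern matches Bench.

Bench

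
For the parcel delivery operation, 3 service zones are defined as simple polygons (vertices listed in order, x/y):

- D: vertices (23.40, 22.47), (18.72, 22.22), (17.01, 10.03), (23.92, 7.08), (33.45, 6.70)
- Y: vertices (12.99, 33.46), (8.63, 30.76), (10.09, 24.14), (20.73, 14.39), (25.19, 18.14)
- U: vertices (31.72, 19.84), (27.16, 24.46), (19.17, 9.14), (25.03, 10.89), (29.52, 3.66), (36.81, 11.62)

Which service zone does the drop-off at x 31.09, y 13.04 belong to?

Cast a ray rightward from (31.09, 13.04). For each polygon, the edges (by vertex number in listed order) whose endpoints lie on opposite sides of y = 13.04, where each meets that height, and whether that is right or left of the point:
D: 2–3 at x≈17.432 (left), 5–1 at x≈29.410 (left) → 0 crossings.
Y: no edge straddles that height → 0 crossings.
U: 2–3 at x≈21.204 (left), 6–1 at x≈35.931 (right) → 1 crossing.
Only U has an odd count, so the point is inside U.

U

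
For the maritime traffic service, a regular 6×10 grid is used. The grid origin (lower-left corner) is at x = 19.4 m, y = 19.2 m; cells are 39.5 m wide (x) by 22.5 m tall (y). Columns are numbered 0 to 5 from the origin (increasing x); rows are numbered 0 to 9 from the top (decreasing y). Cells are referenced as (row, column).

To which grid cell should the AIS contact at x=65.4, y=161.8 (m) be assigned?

Column index: ⌊(65.4 − 19.4) / 39.5⌋ = ⌊1.165⌋ = 1
Row offset from origin: ⌊(161.8 − 19.2) / 22.5⌋ = ⌊6.338⌋ = 6 → row 3 (counted from top)

(3, 1)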